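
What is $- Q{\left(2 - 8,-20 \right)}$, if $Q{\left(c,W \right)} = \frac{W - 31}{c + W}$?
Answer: $- \frac{51}{26} \approx -1.9615$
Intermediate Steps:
$Q{\left(c,W \right)} = \frac{-31 + W}{W + c}$
$- Q{\left(2 - 8,-20 \right)} = - \frac{-31 - 20}{-20 + \left(2 - 8\right)} = - \frac{-51}{-20 + \left(2 - 8\right)} = - \frac{-51}{-20 - 6} = - \frac{-51}{-26} = - \frac{\left(-1\right) \left(-51\right)}{26} = \left(-1\right) \frac{51}{26} = - \frac{51}{26}$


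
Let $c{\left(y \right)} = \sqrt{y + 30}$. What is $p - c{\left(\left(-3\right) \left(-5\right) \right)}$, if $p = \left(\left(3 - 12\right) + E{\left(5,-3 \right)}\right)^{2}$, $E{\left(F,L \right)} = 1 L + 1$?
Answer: $121 - 3 \sqrt{5} \approx 114.29$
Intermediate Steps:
$E{\left(F,L \right)} = 1 + L$ ($E{\left(F,L \right)} = L + 1 = 1 + L$)
$c{\left(y \right)} = \sqrt{30 + y}$
$p = 121$ ($p = \left(\left(3 - 12\right) + \left(1 - 3\right)\right)^{2} = \left(-9 - 2\right)^{2} = \left(-11\right)^{2} = 121$)
$p - c{\left(\left(-3\right) \left(-5\right) \right)} = 121 - \sqrt{30 - -15} = 121 - \sqrt{30 + 15} = 121 - \sqrt{45} = 121 - 3 \sqrt{5}$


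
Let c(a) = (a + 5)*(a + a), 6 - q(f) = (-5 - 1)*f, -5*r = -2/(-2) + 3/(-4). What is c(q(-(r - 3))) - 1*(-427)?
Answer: 92549/50 ≈ 1851.0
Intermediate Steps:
r = -1/20 (r = -(-2/(-2) + 3/(-4))/5 = -(-2*(-½) + 3*(-¼))/5 = -(1 - ¾)/5 = -⅕*¼ = -1/20 ≈ -0.050000)
q(f) = 6 + 6*f (q(f) = 6 - (-5 - 1)*f = 6 - (-6)*f = 6 + 6*f)
c(a) = 2*a*(5 + a) (c(a) = (5 + a)*(2*a) = 2*a*(5 + a))
c(q(-(r - 3))) - 1*(-427) = 2*(6 + 6*(-(-1/20 - 3)))*(5 + (6 + 6*(-(-1/20 - 3)))) - 1*(-427) = 2*(6 + 6*(-1*(-61/20)))*(5 + (6 + 6*(-1*(-61/20)))) + 427 = 2*(6 + 6*(61/20))*(5 + (6 + 6*(61/20))) + 427 = 2*(6 + 183/10)*(5 + (6 + 183/10)) + 427 = 2*(243/10)*(5 + 243/10) + 427 = 2*(243/10)*(293/10) + 427 = 71199/50 + 427 = 92549/50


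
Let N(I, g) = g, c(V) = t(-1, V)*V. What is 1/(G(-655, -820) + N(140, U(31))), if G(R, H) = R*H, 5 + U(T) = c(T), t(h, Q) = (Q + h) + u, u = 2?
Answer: 1/538087 ≈ 1.8584e-6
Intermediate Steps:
t(h, Q) = 2 + Q + h (t(h, Q) = (Q + h) + 2 = 2 + Q + h)
c(V) = V*(1 + V) (c(V) = (2 + V - 1)*V = (1 + V)*V = V*(1 + V))
U(T) = -5 + T*(1 + T)
G(R, H) = H*R
1/(G(-655, -820) + N(140, U(31))) = 1/(-820*(-655) + (-5 + 31*(1 + 31))) = 1/(537100 + (-5 + 31*32)) = 1/(537100 + (-5 + 992)) = 1/(537100 + 987) = 1/538087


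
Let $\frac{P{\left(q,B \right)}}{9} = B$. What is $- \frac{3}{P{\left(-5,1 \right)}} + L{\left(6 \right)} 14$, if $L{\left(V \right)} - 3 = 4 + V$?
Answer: $\frac{545}{3} \approx 181.67$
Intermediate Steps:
$P{\left(q,B \right)} = 9 B$
$L{\left(V \right)} = 7 + V$ ($L{\left(V \right)} = 3 + \left(4 + V\right) = 7 + V$)
$- \frac{3}{P{\left(-5,1 \right)}} + L{\left(6 \right)} 14 = - \frac{3}{9 \cdot 1} + \left(7 + 6\right) 14 = - \frac{3}{9} + 13 \cdot 14 = \left(-3\right) \frac{1}{9} + 182 = - \frac{1}{3} + 182 = \frac{545}{3}$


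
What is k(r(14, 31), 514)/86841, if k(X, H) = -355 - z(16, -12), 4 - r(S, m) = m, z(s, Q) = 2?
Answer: -119/28947 ≈ -0.0041110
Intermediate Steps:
r(S, m) = 4 - m
k(X, H) = -357 (k(X, H) = -355 - 1*2 = -355 - 2 = -357)
k(r(14, 31), 514)/86841 = -357/86841 = -357*1/86841 = -119/28947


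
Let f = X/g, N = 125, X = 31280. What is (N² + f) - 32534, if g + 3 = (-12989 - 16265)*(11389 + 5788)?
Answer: -8496704235829/502495961 ≈ -16909.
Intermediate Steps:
g = -502495961 (g = -3 + (-12989 - 16265)*(11389 + 5788) = -3 - 29254*17177 = -3 - 502495958 = -502495961)
f = -31280/502495961 (f = 31280/(-502495961) = 31280*(-1/502495961) = -31280/502495961 ≈ -6.2249e-5)
(N² + f) - 32534 = (125² - 31280/502495961) - 32534 = (15625 - 31280/502495961) - 32534 = 7851499359345/502495961 - 32534 = -8496704235829/502495961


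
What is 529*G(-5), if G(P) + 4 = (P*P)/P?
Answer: -4761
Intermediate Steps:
G(P) = -4 + P (G(P) = -4 + (P*P)/P = -4 + P²/P = -4 + P)
529*G(-5) = 529*(-4 - 5) = 529*(-9) = -4761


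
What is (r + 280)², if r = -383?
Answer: 10609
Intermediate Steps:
(r + 280)² = (-383 + 280)² = (-103)² = 10609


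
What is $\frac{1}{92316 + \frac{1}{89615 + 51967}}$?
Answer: $\frac{141582}{13070283913} \approx 1.0832 \cdot 10^{-5}$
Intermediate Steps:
$\frac{1}{92316 + \frac{1}{89615 + 51967}} = \frac{1}{92316 + \frac{1}{141582}} = \frac{1}{\frac{13070283913}{141582}} = \frac{141582}{13070283913}$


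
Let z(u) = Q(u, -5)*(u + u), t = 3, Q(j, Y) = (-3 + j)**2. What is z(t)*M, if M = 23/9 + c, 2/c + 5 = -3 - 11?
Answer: 0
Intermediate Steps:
c = -2/19 (c = 2/(-5 + (-3 - 11)) = 2/(-5 - 14) = 2/(-19) = 2*(-1/19) = -2/19 ≈ -0.10526)
z(u) = 2*u*(-3 + u)**2 (z(u) = (-3 + u)**2*(u + u) = (-3 + u)**2*(2*u) = 2*u*(-3 + u)**2)
M = 419/171 (M = 23/9 - 2/19 = 419/171 ≈ 2.4503)
z(t)*M = (2*3*(-3 + 3)**2)*(419/171) = (2*3*0**2)*(419/171) = (2*3*0)*(419/171) = 0*(419/171) = 0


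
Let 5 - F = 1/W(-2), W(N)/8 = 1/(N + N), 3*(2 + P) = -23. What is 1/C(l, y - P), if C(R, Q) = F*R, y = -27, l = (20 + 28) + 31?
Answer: 2/869 ≈ 0.0023015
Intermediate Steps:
P = -29/3 (P = -2 + (⅓)*(-23) = -2 - 23/3 = -29/3 ≈ -9.6667)
l = 79 (l = 48 + 31 = 79)
W(N) = 4/N (W(N) = 8/(N + N) = 8/((2*N)) = 8*(1/(2*N)) = 4/N)
F = 11/2 (F = 5 - 1/(4/(-2)) = 5 - 1/(4*(-½)) = 5 - 1/(-2) = 5 - 1*(-½) = 5 + ½ = 11/2 ≈ 5.5000)
C(R, Q) = 11*R/2
1/C(l, y - P) = 1/((11/2)*79) = 1/(869/2) = 2/869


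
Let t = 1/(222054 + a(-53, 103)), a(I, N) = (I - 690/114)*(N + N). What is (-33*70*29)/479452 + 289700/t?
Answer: 276953743779010395/4554794 ≈ 6.0805e+10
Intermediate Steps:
a(I, N) = 2*N*(-115/19 + I) (a(I, N) = (I - 690*1/114)*(2*N) = (I - 115/19)*(2*N) = (-115/19 + I)*(2*N) = 2*N*(-115/19 + I))
t = 19/3987894 (t = 1/(222054 + (2/19)*103*(-115 + 19*(-53))) = 1/(222054 + (2/19)*103*(-115 - 1007)) = 1/(222054 + (2/19)*103*(-1122)) = 1/(222054 - 231132/19) = 1/(3987894/19) = 19/3987894 ≈ 4.7644e-6)
(-33*70*29)/479452 + 289700/t = (-33*70*29)/479452 + 289700/(19/3987894) = -2310*29*(1/479452) + 289700*(3987894/19) = -66990*1/479452 + 1155292891800/19 = -33495/239726 + 1155292891800/19 = 276953743779010395/4554794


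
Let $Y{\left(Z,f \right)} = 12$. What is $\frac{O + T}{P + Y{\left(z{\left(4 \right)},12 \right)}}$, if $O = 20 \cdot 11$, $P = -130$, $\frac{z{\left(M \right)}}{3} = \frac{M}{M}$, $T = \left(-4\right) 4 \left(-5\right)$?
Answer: $- \frac{150}{59} \approx -2.5424$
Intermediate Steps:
$T = 80$ ($T = \left(-16\right) \left(-5\right) = 80$)
$z{\left(M \right)} = 3$ ($z{\left(M \right)} = 3 \frac{M}{M} = 3 \cdot 1 = 3$)
$O = 220$
$\frac{O + T}{P + Y{\left(z{\left(4 \right)},12 \right)}} = \frac{220 + 80}{-130 + 12} = \frac{300}{-118} = 300 \left(- \frac{1}{118}\right) = - \frac{150}{59}$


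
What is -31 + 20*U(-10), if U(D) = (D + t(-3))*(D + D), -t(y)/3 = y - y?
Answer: 3969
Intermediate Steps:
t(y) = 0 (t(y) = -3*(y - y) = -3*0 = 0)
U(D) = 2*D² (U(D) = (D + 0)*(D + D) = D*(2*D) = 2*D²)
-31 + 20*U(-10) = -31 + 20*(2*(-10)²) = -31 + 20*(2*100) = -31 + 20*200 = -31 + 4000 = 3969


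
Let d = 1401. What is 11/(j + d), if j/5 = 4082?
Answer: 11/21811 ≈ 0.00050433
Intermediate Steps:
j = 20410 (j = 5*4082 = 20410)
11/(j + d) = 11/(20410 + 1401) = 11/21811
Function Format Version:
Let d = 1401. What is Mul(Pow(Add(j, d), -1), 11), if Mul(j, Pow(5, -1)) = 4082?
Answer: Rational(11, 21811) ≈ 0.00050433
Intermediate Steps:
j = 20410 (j = Mul(5, 4082) = 20410)
Mul(Pow(Add(j, d), -1), 11) = Mul(Pow(Add(20410, 1401), -1), 11) = Mul(Pow(21811, -1), 11) = Mul(Rational(1, 21811), 11) = Rational(11, 21811)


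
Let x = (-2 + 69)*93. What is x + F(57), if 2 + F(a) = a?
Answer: 6286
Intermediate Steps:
F(a) = -2 + a
x = 6231 (x = 67*93 = 6231)
x + F(57) = 6231 + (-2 + 57) = 6231 + 55 = 6286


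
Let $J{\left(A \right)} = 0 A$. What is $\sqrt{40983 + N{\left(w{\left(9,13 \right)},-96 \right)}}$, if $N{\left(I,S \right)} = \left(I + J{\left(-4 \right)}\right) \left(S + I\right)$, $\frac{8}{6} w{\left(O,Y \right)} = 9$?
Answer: $\frac{\sqrt{646089}}{4} \approx 200.95$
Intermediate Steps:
$w{\left(O,Y \right)} = \frac{27}{4}$ ($w{\left(O,Y \right)} = \frac{3}{4} \cdot 9 = \frac{27}{4}$)
$J{\left(A \right)} = 0$
$N{\left(I,S \right)} = I \left(I + S\right)$ ($N{\left(I,S \right)} = \left(I + 0\right) \left(S + I\right) = I \left(I + S\right)$)
$\sqrt{40983 + N{\left(w{\left(9,13 \right)},-96 \right)}} = \sqrt{40983 + \frac{27 \left(\frac{27}{4} - 96\right)}{4}} = \sqrt{40983 + \frac{27}{4} \left(- \frac{357}{4}\right)} = \sqrt{40983 - \frac{9639}{16}} = \sqrt{\frac{646089}{16}} = \frac{\sqrt{646089}}{4}$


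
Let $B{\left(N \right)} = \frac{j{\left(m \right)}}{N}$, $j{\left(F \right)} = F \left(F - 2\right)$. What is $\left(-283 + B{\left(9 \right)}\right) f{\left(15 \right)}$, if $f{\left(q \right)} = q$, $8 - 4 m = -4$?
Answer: $-4240$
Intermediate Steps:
$m = 3$ ($m = 2 - -1 = 2 + 1 = 3$)
$j{\left(F \right)} = F \left(-2 + F\right)$
$B{\left(N \right)} = \frac{3}{N}$ ($B{\left(N \right)} = \frac{3 \left(-2 + 3\right)}{N} = \frac{3 \cdot 1}{N} = \frac{3}{N}$)
$\left(-283 + B{\left(9 \right)}\right) f{\left(15 \right)} = \left(-283 + \frac{3}{9}\right) 15 = \left(-283 + 3 \cdot \frac{1}{9}\right) 15 = \left(-283 + \frac{1}{3}\right) 15 = \left(- \frac{848}{3}\right) 15 = -4240$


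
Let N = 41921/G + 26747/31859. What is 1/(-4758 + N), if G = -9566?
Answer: -304763194/1451142976389 ≈ -0.00021002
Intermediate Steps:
N = -1079699337/304763194 (N = 41921/(-9566) + 26747/31859 = 41921*(-1/9566) + 26747*(1/31859) = -41921/9566 + 26747/31859 = -1079699337/304763194 ≈ -3.5427)
1/(-4758 + N) = 1/(-4758 - 1079699337/304763194) = 1/(-1451142976389/304763194) = -304763194/1451142976389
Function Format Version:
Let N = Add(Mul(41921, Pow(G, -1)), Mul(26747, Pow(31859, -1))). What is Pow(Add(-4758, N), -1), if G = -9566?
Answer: Rational(-304763194, 1451142976389) ≈ -0.00021002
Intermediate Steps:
N = Rational(-1079699337, 304763194) (N = Add(Mul(41921, Pow(-9566, -1)), Mul(26747, Pow(31859, -1))) = Add(Mul(41921, Rational(-1, 9566)), Mul(26747, Rational(1, 31859))) = Add(Rational(-41921, 9566), Rational(26747, 31859)) = Rational(-1079699337, 304763194) ≈ -3.5427)
Pow(Add(-4758, N), -1) = Pow(Add(-4758, Rational(-1079699337, 304763194)), -1) = Pow(Rational(-1451142976389, 304763194), -1) = Rational(-304763194, 1451142976389)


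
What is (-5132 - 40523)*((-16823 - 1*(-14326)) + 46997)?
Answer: -2031647500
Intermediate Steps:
(-5132 - 40523)*((-16823 - 1*(-14326)) + 46997) = -45655*((-16823 + 14326) + 46997) = -45655*(-2497 + 46997) = -45655*44500 = -2031647500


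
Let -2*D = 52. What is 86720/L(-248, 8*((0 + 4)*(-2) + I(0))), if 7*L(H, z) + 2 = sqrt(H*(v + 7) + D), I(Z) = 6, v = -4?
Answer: -607040/387 - 303520*I*sqrt(770)/387 ≈ -1568.6 - 21763.0*I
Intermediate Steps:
D = -26 (D = -1/2*52 = -26)
L(H, z) = -2/7 + sqrt(-26 + 3*H)/7 (L(H, z) = -2/7 + sqrt(H*(-4 + 7) - 26)/7 = -2/7 + sqrt(H*3 - 26)/7 = -2/7 + sqrt(3*H - 26)/7 = -2/7 + sqrt(-26 + 3*H)/7)
86720/L(-248, 8*((0 + 4)*(-2) + I(0))) = 86720/(-2/7 + sqrt(-26 + 3*(-248))/7) = 86720/(-2/7 + sqrt(-26 - 744)/7) = 86720/(-2/7 + sqrt(-770)/7) = 86720/(-2/7 + (I*sqrt(770))/7) = 86720/(-2/7 + I*sqrt(770)/7)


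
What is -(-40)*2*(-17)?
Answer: -1360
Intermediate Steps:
-(-40)*2*(-17) = -20*(-4)*(-17) = 80*(-17) = -1360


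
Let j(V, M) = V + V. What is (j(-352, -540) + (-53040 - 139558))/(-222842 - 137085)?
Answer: 193302/359927 ≈ 0.53706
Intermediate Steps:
j(V, M) = 2*V
(j(-352, -540) + (-53040 - 139558))/(-222842 - 137085) = (2*(-352) + (-53040 - 139558))/(-222842 - 137085) = (-704 - 192598)/(-359927) = -193302*(-1/359927) = 193302/359927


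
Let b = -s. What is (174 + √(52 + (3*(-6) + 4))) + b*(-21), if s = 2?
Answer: 216 + √38 ≈ 222.16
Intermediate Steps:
b = -2 (b = -1*2 = -2)
(174 + √(52 + (3*(-6) + 4))) + b*(-21) = (174 + √(52 + (3*(-6) + 4))) - 2*(-21) = (174 + √(52 + (-18 + 4))) + 42 = (174 + √(52 - 14)) + 42 = (174 + √38) + 42 = 216 + √38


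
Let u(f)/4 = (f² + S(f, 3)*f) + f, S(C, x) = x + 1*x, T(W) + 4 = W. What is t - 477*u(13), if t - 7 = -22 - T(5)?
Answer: -496096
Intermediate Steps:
T(W) = -4 + W
S(C, x) = 2*x (S(C, x) = x + x = 2*x)
t = -16 (t = 7 + (-22 - (-4 + 5)) = 7 + (-22 - 1*1) = 7 + (-22 - 1) = 7 - 23 = -16)
u(f) = 4*f² + 28*f (u(f) = 4*((f² + (2*3)*f) + f) = 4*((f² + 6*f) + f) = 4*(f² + 7*f) = 4*f² + 28*f)
t - 477*u(13) = -16 - 1908*13*(7 + 13) = -16 - 1908*13*20 = -16 - 477*1040 = -16 - 496080 = -496096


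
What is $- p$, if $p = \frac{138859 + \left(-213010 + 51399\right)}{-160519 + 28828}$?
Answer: $- \frac{7584}{43897} \approx -0.17277$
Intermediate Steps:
$p = \frac{7584}{43897}$ ($p = \frac{138859 - 161611}{-131691} = \left(-22752\right) \left(- \frac{1}{131691}\right) = \frac{7584}{43897} \approx 0.17277$)
$- p = \left(-1\right) \frac{7584}{43897} = - \frac{7584}{43897}$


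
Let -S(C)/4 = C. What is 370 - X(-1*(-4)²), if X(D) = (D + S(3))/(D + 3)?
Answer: 4782/13 ≈ 367.85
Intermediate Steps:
S(C) = -4*C
X(D) = (-12 + D)/(3 + D) (X(D) = (D - 4*3)/(D + 3) = (D - 12)/(3 + D) = (-12 + D)/(3 + D))
370 - X(-1*(-4)²) = 370 - (-12 - 1*(-4)²)/(3 - 1*(-4)²) = 370 - (-12 - 1*16)/(3 - 1*16) = 370 - (-12 - 16)/(3 - 16) = 370 - (-28)/(-13) = 370 - (-1)*(-28)/13 = 370 - 1*28/13 = 370 - 28/13 = 4782/13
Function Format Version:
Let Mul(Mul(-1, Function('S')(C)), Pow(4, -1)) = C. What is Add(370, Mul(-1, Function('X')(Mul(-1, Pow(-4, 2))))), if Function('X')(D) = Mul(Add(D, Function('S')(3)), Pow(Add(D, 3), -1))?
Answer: Rational(4782, 13) ≈ 367.85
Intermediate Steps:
Function('S')(C) = Mul(-4, C)
Function('X')(D) = Mul(Pow(Add(3, D), -1), Add(-12, D)) (Function('X')(D) = Mul(Add(D, Mul(-4, 3)), Pow(Add(D, 3), -1)) = Mul(Add(D, -12), Pow(Add(3, D), -1)) = Mul(Add(-12, D), Pow(Add(3, D), -1)) = Mul(Pow(Add(3, D), -1), Add(-12, D)))
Add(370, Mul(-1, Function('X')(Mul(-1, Pow(-4, 2))))) = Add(370, Mul(-1, Mul(Pow(Add(3, Mul(-1, Pow(-4, 2))), -1), Add(-12, Mul(-1, Pow(-4, 2)))))) = Add(370, Mul(-1, Mul(Pow(Add(3, Mul(-1, 16)), -1), Add(-12, Mul(-1, 16))))) = Add(370, Mul(-1, Mul(Pow(Add(3, -16), -1), Add(-12, -16)))) = Add(370, Mul(-1, Mul(Pow(-13, -1), -28))) = Add(370, Mul(-1, Mul(Rational(-1, 13), -28))) = Add(370, Mul(-1, Rational(28, 13))) = Add(370, Rational(-28, 13)) = Rational(4782, 13)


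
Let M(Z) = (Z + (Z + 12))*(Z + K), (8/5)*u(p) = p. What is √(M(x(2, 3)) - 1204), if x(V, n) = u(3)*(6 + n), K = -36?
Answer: I*√133054/8 ≈ 45.596*I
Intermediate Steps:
u(p) = 5*p/8
x(V, n) = 45/4 + 15*n/8 (x(V, n) = ((5/8)*3)*(6 + n) = 15*(6 + n)/8 = 45/4 + 15*n/8)
M(Z) = (-36 + Z)*(12 + 2*Z) (M(Z) = (Z + (Z + 12))*(Z - 36) = (Z + (12 + Z))*(-36 + Z) = (12 + 2*Z)*(-36 + Z) = (-36 + Z)*(12 + 2*Z))
√(M(x(2, 3)) - 1204) = √((-432 - 60*(45/4 + (15/8)*3) + 2*(45/4 + (15/8)*3)²) - 1204) = √((-432 - 60*(45/4 + 45/8) + 2*(45/4 + 45/8)²) - 1204) = √((-432 - 60*135/8 + 2*(135/8)²) - 1204) = √((-432 - 2025/2 + 2*(18225/64)) - 1204) = √((-432 - 2025/2 + 18225/32) - 1204) = √(-27999/32 - 1204) = √(-66527/32) = I*√133054/8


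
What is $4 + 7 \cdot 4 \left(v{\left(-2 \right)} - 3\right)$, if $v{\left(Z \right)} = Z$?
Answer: $-136$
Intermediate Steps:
$4 + 7 \cdot 4 \left(v{\left(-2 \right)} - 3\right) = 4 + 7 \cdot 4 \left(-2 - 3\right) = 4 + 7 \cdot 4 \left(-5\right) = 4 + 7 \left(-20\right) = 4 - 140 = -136$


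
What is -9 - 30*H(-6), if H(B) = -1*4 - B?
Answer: -69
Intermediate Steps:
H(B) = -4 - B
-9 - 30*H(-6) = -9 - 30*(-4 - 1*(-6)) = -9 - 30*(-4 + 6) = -9 - 30*2 = -9 - 60 = -69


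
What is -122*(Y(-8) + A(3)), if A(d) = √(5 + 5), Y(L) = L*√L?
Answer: -122*√10 + 1952*I*√2 ≈ -385.8 + 2760.5*I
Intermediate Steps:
Y(L) = L^(3/2)
A(d) = √10
-122*(Y(-8) + A(3)) = -122*((-8)^(3/2) + √10) = -122*(-16*I*√2 + √10) = -122*(√10 - 16*I*√2) = -122*√10 + 1952*I*√2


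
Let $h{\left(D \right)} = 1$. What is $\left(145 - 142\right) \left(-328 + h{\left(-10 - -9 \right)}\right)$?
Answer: $-981$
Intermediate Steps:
$\left(145 - 142\right) \left(-328 + h{\left(-10 - -9 \right)}\right) = \left(145 - 142\right) \left(-328 + 1\right) = 3 \left(-327\right) = -981$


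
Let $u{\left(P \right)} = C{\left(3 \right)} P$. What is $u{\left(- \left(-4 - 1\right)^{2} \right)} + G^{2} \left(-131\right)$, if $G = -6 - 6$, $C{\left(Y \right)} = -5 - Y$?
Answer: $-18664$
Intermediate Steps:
$G = -12$
$u{\left(P \right)} = - 8 P$ ($u{\left(P \right)} = \left(-5 - 3\right) P = - 8 P$)
$u{\left(- \left(-4 - 1\right)^{2} \right)} + G^{2} \left(-131\right) = - 8 \left(- \left(-4 - 1\right)^{2}\right) + \left(-12\right)^{2} \left(-131\right) = - 8 \left(- \left(-5\right)^{2}\right) + 144 \left(-131\right) = - 8 \left(\left(-1\right) 25\right) - 18864 = \left(-8\right) \left(-25\right) - 18864 = 200 - 18864 = -18664$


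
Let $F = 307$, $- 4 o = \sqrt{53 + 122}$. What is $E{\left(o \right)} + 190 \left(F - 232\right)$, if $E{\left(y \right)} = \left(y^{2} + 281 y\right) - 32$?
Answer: $\frac{227663}{16} - \frac{1405 \sqrt{7}}{4} \approx 13300.0$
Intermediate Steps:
$o = - \frac{5 \sqrt{7}}{4}$ ($o = - \frac{\sqrt{53 + 122}}{4} = - \frac{\sqrt{175}}{4} = - \frac{5 \sqrt{7}}{4} \approx -3.3072$)
$E{\left(y \right)} = -32 + y^{2} + 281 y$
$E{\left(o \right)} + 190 \left(F - 232\right) = \left(-32 + \left(- \frac{5 \sqrt{7}}{4}\right)^{2} + 281 \left(- \frac{5 \sqrt{7}}{4}\right)\right) + 190 \left(307 - 232\right) = \left(-32 + \frac{175}{16} - \frac{1405 \sqrt{7}}{4}\right) + 190 \cdot 75 = \left(- \frac{337}{16} - \frac{1405 \sqrt{7}}{4}\right) + 14250 = \frac{227663}{16} - \frac{1405 \sqrt{7}}{4}$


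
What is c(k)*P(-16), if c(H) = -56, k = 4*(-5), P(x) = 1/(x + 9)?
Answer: 8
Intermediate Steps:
P(x) = 1/(9 + x)
k = -20
c(k)*P(-16) = -56/(9 - 16) = -56/(-7) = -56*(-1/7) = 8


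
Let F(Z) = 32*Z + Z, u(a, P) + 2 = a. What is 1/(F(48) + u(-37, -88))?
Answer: 1/1545 ≈ 0.00064725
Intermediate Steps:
u(a, P) = -2 + a
F(Z) = 33*Z
1/(F(48) + u(-37, -88)) = 1/(33*48 + (-2 - 37)) = 1/(1584 - 39) = 1/1545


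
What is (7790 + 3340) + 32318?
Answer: 43448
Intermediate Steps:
(7790 + 3340) + 32318 = 11130 + 32318 = 43448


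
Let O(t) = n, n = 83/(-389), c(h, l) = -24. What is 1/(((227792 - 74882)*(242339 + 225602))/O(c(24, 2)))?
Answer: -83/27834061882590 ≈ -2.9820e-12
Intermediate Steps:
n = -83/389 (n = 83*(-1/389) = -83/389 ≈ -0.21337)
O(t) = -83/389
1/(((227792 - 74882)*(242339 + 225602))/O(c(24, 2))) = 1/(((227792 - 74882)*(242339 + 225602))/(-83/389)) = 1/((152910*467941)*(-389/83)) = 1/(71552858310*(-389/83)) = 1/(-27834061882590/83) = -83/27834061882590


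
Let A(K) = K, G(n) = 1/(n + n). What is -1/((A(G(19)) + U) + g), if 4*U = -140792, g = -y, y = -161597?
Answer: -38/4803163 ≈ -7.9115e-6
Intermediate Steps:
G(n) = 1/(2*n)
g = 161597 (g = -1*(-161597) = 161597)
U = -35198 (U = (¼)*(-140792) = -35198)
-1/((A(G(19)) + U) + g) = -1/(((½)/19 - 35198) + 161597) = -1/(((½)*(1/19) - 35198) + 161597) = -1/((1/38 - 35198) + 161597) = -1/(-1337523/38 + 161597) = -1/4803163/38 = -1*38/4803163 = -38/4803163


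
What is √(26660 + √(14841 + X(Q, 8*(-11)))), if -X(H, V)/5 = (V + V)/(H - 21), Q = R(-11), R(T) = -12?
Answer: √(239940 + 21*√2721)/3 ≈ 163.65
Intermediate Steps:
Q = -12
X(H, V) = -10*V/(-21 + H) (X(H, V) = -5*(V + V)/(H - 21) = -5*2*V/(-21 + H) = -10*V/(-21 + H))
√(26660 + √(14841 + X(Q, 8*(-11)))) = √(26660 + √(14841 - 10*8*(-11)/(-21 - 12))) = √(26660 + √(14841 - 10*(-88)/(-33))) = √(26660 + √(14841 - 10*(-88)*(-1/33))) = √(26660 + √(14841 - 80/3)) = √(26660 + √(44443/3)) = √(26660 + 7*√2721/3)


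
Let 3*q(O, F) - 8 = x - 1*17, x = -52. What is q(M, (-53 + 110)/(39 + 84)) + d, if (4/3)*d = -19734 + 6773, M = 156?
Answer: -116893/12 ≈ -9741.1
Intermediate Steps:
d = -38883/4 (d = 3*(-19734 + 6773)/4 = (¾)*(-12961) = -38883/4 ≈ -9720.8)
q(O, F) = -61/3 (q(O, F) = 8/3 + (-52 - 1*17)/3 = 8/3 + (-52 - 17)/3 = 8/3 + (⅓)*(-69) = 8/3 - 23 = -61/3)
q(M, (-53 + 110)/(39 + 84)) + d = -61/3 - 38883/4 = -116893/12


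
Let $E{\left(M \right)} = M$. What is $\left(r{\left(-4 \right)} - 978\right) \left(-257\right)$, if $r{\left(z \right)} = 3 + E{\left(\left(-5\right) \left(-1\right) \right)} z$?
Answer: $255715$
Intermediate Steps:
$r{\left(z \right)} = 3 + 5 z$ ($r{\left(z \right)} = 3 + \left(-5\right) \left(-1\right) z = 3 + 5 z$)
$\left(r{\left(-4 \right)} - 978\right) \left(-257\right) = \left(\left(3 + 5 \left(-4\right)\right) - 978\right) \left(-257\right) = \left(\left(3 - 20\right) - 978\right) \left(-257\right) = \left(-17 - 978\right) \left(-257\right) = \left(-995\right) \left(-257\right) = 255715$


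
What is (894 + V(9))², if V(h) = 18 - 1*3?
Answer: 826281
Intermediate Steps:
V(h) = 15 (V(h) = 18 - 3 = 15)
(894 + V(9))² = (894 + 15)² = 909² = 826281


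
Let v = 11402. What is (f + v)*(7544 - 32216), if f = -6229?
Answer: -127628256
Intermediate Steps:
(f + v)*(7544 - 32216) = (-6229 + 11402)*(7544 - 32216) = 5173*(-24672) = -127628256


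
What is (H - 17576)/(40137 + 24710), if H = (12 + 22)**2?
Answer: -16420/64847 ≈ -0.25321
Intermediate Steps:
H = 1156 (H = 34**2 = 1156)
(H - 17576)/(40137 + 24710) = (1156 - 17576)/(40137 + 24710) = -16420/64847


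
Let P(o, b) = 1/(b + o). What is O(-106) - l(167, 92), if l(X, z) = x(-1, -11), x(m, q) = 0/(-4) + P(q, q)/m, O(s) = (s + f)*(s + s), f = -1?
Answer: 499047/22 ≈ 22684.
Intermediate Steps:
O(s) = 2*s*(-1 + s) (O(s) = (s - 1)*(s + s) = (-1 + s)*(2*s) = 2*s*(-1 + s))
x(m, q) = 1/(2*m*q) (x(m, q) = 0/(-4) + 1/((q + q)*m) = 0*(-¼) + 1/(((2*q))*m) = 0 + (1/(2*q))/m = 0 + 1/(2*m*q) = 1/(2*m*q))
l(X, z) = 1/22 (l(X, z) = (½)/(-1*(-11)) = (½)*(-1)*(-1/11) = 1/22)
O(-106) - l(167, 92) = 2*(-106)*(-1 - 106) - 1*1/22 = 2*(-106)*(-107) - 1/22 = 22684 - 1/22 = 499047/22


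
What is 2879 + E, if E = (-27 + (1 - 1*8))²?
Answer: 4035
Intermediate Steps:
E = 1156 (E = (-27 + (1 - 8))² = (-27 - 7)² = (-34)² = 1156)
2879 + E = 2879 + 1156 = 4035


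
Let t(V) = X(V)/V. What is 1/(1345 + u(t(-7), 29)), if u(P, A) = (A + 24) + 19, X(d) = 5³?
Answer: 1/1417 ≈ 0.00070572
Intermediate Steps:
X(d) = 125
t(V) = 125/V
u(P, A) = 43 + A (u(P, A) = (24 + A) + 19 = 43 + A)
1/(1345 + u(t(-7), 29)) = 1/(1345 + (43 + 29)) = 1/(1345 + 72) = 1/1417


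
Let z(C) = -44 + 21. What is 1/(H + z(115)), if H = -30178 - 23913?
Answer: -1/54114 ≈ -1.8480e-5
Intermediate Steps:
z(C) = -23
H = -54091
1/(H + z(115)) = 1/(-54091 - 23) = 1/(-54114) = -1/54114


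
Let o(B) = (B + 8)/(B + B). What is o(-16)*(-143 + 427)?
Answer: 71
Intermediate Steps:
o(B) = (8 + B)/(2*B) (o(B) = (8 + B)/((2*B)) = (8 + B)*(1/(2*B)) = (8 + B)/(2*B))
o(-16)*(-143 + 427) = ((1/2)*(8 - 16)/(-16))*(-143 + 427) = ((1/2)*(-1/16)*(-8))*284 = (1/4)*284 = 71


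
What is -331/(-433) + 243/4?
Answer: 106543/1732 ≈ 61.514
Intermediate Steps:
-331/(-433) + 243/4 = -331*(-1/433) + 243*(¼) = 331/433 + 243/4 = 106543/1732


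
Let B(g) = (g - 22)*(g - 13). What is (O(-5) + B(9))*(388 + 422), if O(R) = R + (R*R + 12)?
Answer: 68040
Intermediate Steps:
B(g) = (-22 + g)*(-13 + g)
O(R) = 12 + R + R² (O(R) = R + (R² + 12) = R + (12 + R²) = 12 + R + R²)
(O(-5) + B(9))*(388 + 422) = ((12 - 5 + (-5)²) + (286 + 9² - 35*9))*(388 + 422) = ((12 - 5 + 25) + (286 + 81 - 315))*810 = (32 + 52)*810 = 84*810 = 68040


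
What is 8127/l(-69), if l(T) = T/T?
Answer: 8127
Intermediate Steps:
l(T) = 1
8127/l(-69) = 8127/1 = 8127*1 = 8127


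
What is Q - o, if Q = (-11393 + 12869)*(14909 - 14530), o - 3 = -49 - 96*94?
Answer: 568474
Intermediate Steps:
o = -9070 (o = 3 + (-49 - 96*94) = 3 + (-49 - 9024) = 3 - 9073 = -9070)
Q = 559404 (Q = 1476*379 = 559404)
Q - o = 559404 - 1*(-9070) = 559404 + 9070 = 568474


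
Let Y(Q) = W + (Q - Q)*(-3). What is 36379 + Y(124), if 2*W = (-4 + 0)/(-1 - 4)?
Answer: 181897/5 ≈ 36379.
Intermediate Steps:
W = ⅖ (W = ((-4 + 0)/(-1 - 4))/2 = (-4/(-5))/2 = (-4*(-⅕))/2 = (½)*(⅘) = ⅖ ≈ 0.40000)
Y(Q) = ⅖ (Y(Q) = ⅖ + (Q - Q)*(-3) = ⅖ + 0*(-3) = ⅖ + 0 = ⅖)
36379 + Y(124) = 36379 + ⅖ = 181897/5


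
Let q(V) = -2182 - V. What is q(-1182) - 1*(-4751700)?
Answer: 4750700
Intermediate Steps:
q(-1182) - 1*(-4751700) = (-2182 - 1*(-1182)) - 1*(-4751700) = (-2182 + 1182) + 4751700 = -1000 + 4751700 = 4750700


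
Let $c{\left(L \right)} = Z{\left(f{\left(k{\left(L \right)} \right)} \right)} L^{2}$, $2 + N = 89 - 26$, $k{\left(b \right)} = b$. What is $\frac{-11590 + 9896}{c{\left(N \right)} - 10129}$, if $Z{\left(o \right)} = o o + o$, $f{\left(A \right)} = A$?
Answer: $- \frac{1694}{14062693} \approx -0.00012046$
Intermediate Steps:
$Z{\left(o \right)} = o + o^{2}$ ($Z{\left(o \right)} = o^{2} + o = o + o^{2}$)
$N = 61$ ($N = -2 + \left(89 - 26\right) = -2 + 63 = 61$)
$c{\left(L \right)} = L^{3} \left(1 + L\right)$ ($c{\left(L \right)} = L \left(1 + L\right) L^{2} = L^{3} \left(1 + L\right)$)
$\frac{-11590 + 9896}{c{\left(N \right)} - 10129} = \frac{-11590 + 9896}{61^{3} \left(1 + 61\right) - 10129} = - \frac{1694}{226981 \cdot 62 - 10129} = - \frac{1694}{14072822 - 10129} = - \frac{1694}{14062693}$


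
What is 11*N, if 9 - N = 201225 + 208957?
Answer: -4511903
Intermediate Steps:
N = -410173 (N = 9 - (201225 + 208957) = 9 - 1*410182 = 9 - 410182 = -410173)
11*N = 11*(-410173) = -4511903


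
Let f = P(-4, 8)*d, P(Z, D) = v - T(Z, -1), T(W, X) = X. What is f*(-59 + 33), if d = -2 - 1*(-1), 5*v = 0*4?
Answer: 26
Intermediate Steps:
v = 0 (v = (0*4)/5 = (⅕)*0 = 0)
P(Z, D) = 1 (P(Z, D) = 0 - 1*(-1) = 0 + 1 = 1)
d = -1 (d = -2 + 1 = -1)
f = -1 (f = 1*(-1) = -1)
f*(-59 + 33) = -(-59 + 33) = -1*(-26) = 26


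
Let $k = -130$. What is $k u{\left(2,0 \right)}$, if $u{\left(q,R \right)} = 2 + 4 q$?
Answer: $-1300$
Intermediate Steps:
$k u{\left(2,0 \right)} = - 130 \left(2 + 4 \cdot 2\right) = - 130 \left(2 + 8\right) = \left(-130\right) 10 = -1300$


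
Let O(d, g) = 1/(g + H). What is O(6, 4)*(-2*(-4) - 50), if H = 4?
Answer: -21/4 ≈ -5.2500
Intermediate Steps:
O(d, g) = 1/(4 + g) (O(d, g) = 1/(g + 4) = 1/(4 + g))
O(6, 4)*(-2*(-4) - 50) = (-2*(-4) - 50)/(4 + 4) = (8 - 50)/8 = (1/8)*(-42) = -21/4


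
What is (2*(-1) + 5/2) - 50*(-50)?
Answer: 5001/2 ≈ 2500.5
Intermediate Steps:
(2*(-1) + 5/2) - 50*(-50) = (-2 + 5*(1/2)) + 2500 = (-2 + 5/2) + 2500 = 1/2 + 2500 = 5001/2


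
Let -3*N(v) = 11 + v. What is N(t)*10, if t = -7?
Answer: -40/3 ≈ -13.333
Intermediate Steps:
N(v) = -11/3 - v/3 (N(v) = -(11 + v)/3 = -11/3 - v/3)
N(t)*10 = (-11/3 - ⅓*(-7))*10 = (-11/3 + 7/3)*10 = -4/3*10 = -40/3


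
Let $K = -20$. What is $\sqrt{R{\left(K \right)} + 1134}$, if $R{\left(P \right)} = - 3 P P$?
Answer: $i \sqrt{66} \approx 8.124 i$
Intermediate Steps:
$R{\left(P \right)} = - 3 P^{2}$
$\sqrt{R{\left(K \right)} + 1134} = \sqrt{- 3 \left(-20\right)^{2} + 1134} = \sqrt{\left(-3\right) 400 + 1134} = \sqrt{-1200 + 1134} = \sqrt{-66} = i \sqrt{66}$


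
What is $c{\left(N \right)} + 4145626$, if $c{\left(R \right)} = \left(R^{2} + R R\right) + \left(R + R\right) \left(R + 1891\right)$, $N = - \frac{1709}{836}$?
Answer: $\frac{722992419363}{174724} \approx 4.1379 \cdot 10^{6}$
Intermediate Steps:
$N = - \frac{1709}{836}$ ($N = \left(-1709\right) \frac{1}{836} = - \frac{1709}{836} \approx -2.0443$)
$c{\left(R \right)} = 2 R^{2} + 2 R \left(1891 + R\right)$ ($c{\left(R \right)} = \left(R^{2} + R^{2}\right) + 2 R \left(1891 + R\right) = 2 R^{2} + 2 R \left(1891 + R\right)$)
$c{\left(N \right)} + 4145626 = 2 \left(- \frac{1709}{836}\right) \left(1891 + 2 \left(- \frac{1709}{836}\right)\right) + 4145626 = 2 \left(- \frac{1709}{836}\right) \left(1891 - \frac{1709}{418}\right) + 4145626 = 2 \left(- \frac{1709}{836}\right) \frac{788729}{418} + 4145626 = - \frac{1347937861}{174724} + 4145626 = \frac{722992419363}{174724}$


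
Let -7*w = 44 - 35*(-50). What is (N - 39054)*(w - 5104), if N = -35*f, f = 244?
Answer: 1785822068/7 ≈ 2.5512e+8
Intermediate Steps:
N = -8540 (N = -35*244 = -8540)
w = -1794/7 (w = -(44 - 35*(-50))/7 = -(44 + 1750)/7 = -⅐*1794 = -1794/7 ≈ -256.29)
(N - 39054)*(w - 5104) = (-8540 - 39054)*(-1794/7 - 5104) = -47594*(-37522/7) = 1785822068/7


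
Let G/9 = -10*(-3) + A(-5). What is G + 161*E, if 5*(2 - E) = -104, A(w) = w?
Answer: 19479/5 ≈ 3895.8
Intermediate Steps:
G = 225 (G = 9*(-10*(-3) - 5) = 9*(30 - 5) = 9*25 = 225)
E = 114/5 (E = 2 - 1/5*(-104) = 2 + 104/5 = 114/5 ≈ 22.800)
G + 161*E = 225 + 161*(114/5) = 225 + 18354/5 = 19479/5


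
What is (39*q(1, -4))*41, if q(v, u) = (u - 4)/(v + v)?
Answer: -6396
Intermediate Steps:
q(v, u) = (-4 + u)/(2*v) (q(v, u) = (-4 + u)/((2*v)) = (-4 + u)*(1/(2*v)) = (-4 + u)/(2*v))
(39*q(1, -4))*41 = (39*((1/2)*(-4 - 4)/1))*41 = (39*((1/2)*1*(-8)))*41 = (39*(-4))*41 = -156*41 = -6396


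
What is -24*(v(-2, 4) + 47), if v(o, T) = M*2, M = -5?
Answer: -888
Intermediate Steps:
v(o, T) = -10 (v(o, T) = -5*2 = -10)
-24*(v(-2, 4) + 47) = -24*(-10 + 47) = -24*37 = -888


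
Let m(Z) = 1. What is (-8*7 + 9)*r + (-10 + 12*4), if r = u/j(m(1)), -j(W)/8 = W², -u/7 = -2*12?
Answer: 1025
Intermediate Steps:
u = 168 (u = -(-14)*12 = -7*(-24) = 168)
j(W) = -8*W²
r = -21 (r = 168/((-8*1²)) = 168/((-8*1)) = 168/(-8) = 168*(-⅛) = -21)
(-8*7 + 9)*r + (-10 + 12*4) = (-8*7 + 9)*(-21) + (-10 + 12*4) = (-56 + 9)*(-21) + (-10 + 48) = -47*(-21) + 38 = 987 + 38 = 1025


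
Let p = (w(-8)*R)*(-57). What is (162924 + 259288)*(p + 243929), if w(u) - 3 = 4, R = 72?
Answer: 90860444612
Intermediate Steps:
w(u) = 7 (w(u) = 3 + 4 = 7)
p = -28728 (p = (7*72)*(-57) = 504*(-57) = -28728)
(162924 + 259288)*(p + 243929) = (162924 + 259288)*(-28728 + 243929) = 422212*215201 = 90860444612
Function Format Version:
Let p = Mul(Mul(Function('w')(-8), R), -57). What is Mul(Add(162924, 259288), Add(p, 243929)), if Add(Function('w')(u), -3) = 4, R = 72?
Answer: 90860444612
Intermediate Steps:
Function('w')(u) = 7 (Function('w')(u) = Add(3, 4) = 7)
p = -28728 (p = Mul(Mul(7, 72), -57) = Mul(504, -57) = -28728)
Mul(Add(162924, 259288), Add(p, 243929)) = Mul(Add(162924, 259288), Add(-28728, 243929)) = Mul(422212, 215201) = 90860444612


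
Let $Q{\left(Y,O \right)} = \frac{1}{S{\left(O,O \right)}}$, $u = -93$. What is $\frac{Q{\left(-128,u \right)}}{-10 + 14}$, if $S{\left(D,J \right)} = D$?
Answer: $- \frac{1}{372} \approx -0.0026882$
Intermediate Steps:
$Q{\left(Y,O \right)} = \frac{1}{O}$
$\frac{Q{\left(-128,u \right)}}{-10 + 14} = \frac{1}{\left(-93\right) \left(-10 + 14\right)} = - \frac{1}{93 \cdot 4} = \left(- \frac{1}{93}\right) \frac{1}{4} = - \frac{1}{372}$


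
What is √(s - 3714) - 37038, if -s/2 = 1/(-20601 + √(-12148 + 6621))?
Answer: -37038 + √(-41810602459972591095 + 53050841*I*√5527)/106101682 ≈ -37038.0 + 60.943*I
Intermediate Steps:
s = -2/(-20601 + I*√5527) (s = -2/(-20601 + √(-12148 + 6621)) = -2/(-20601 + √(-5527)) = -2/(-20601 + I*√5527) ≈ 9.7081e-5 + 3.5034e-7*I)
√(s - 3714) - 37038 = √((20601/212203364 + I*√5527/212203364) - 3714) - 37038 = √(-788123273295/212203364 + I*√5527/212203364) - 37038 = -37038 + √(-788123273295/212203364 + I*√5527/212203364)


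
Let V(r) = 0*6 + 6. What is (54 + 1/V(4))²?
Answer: 105625/36 ≈ 2934.0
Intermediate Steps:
V(r) = 6 (V(r) = 0 + 6 = 6)
(54 + 1/V(4))² = (54 + 1/6)² = (54 + ⅙)² = (325/6)² = 105625/36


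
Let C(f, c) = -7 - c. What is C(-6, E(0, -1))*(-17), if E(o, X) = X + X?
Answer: 85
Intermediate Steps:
E(o, X) = 2*X
C(-6, E(0, -1))*(-17) = (-7 - 2*(-1))*(-17) = (-7 - 1*(-2))*(-17) = (-7 + 2)*(-17) = -5*(-17) = 85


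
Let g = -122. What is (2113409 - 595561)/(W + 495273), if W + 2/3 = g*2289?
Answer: 4553544/648043 ≈ 7.0266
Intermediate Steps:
W = -837776/3 (W = -2/3 - 122*2289 = -2/3 - 279258 = -837776/3 ≈ -2.7926e+5)
(2113409 - 595561)/(W + 495273) = (2113409 - 595561)/(-837776/3 + 495273) = 1517848/(648043/3) = 1517848*(3/648043) = 4553544/648043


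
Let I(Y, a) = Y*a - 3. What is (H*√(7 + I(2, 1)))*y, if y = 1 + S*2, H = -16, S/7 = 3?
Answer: -688*√6 ≈ -1685.2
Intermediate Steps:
S = 21 (S = 7*3 = 21)
I(Y, a) = -3 + Y*a
y = 43 (y = 1 + 21*2 = 1 + 42 = 43)
(H*√(7 + I(2, 1)))*y = -16*√(7 + (-3 + 2*1))*43 = -16*√(7 + (-3 + 2))*43 = -16*√(7 - 1)*43 = -16*√6*43 = -688*√6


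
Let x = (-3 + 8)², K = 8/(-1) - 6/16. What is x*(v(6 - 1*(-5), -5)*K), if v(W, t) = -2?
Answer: 1675/4 ≈ 418.75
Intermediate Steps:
K = -67/8 (K = 8*(-1) - 6*1/16 = -8 - 3/8 = -67/8 ≈ -8.3750)
x = 25 (x = 5² = 25)
x*(v(6 - 1*(-5), -5)*K) = 25*(-2*(-67/8)) = 25*(67/4) = 1675/4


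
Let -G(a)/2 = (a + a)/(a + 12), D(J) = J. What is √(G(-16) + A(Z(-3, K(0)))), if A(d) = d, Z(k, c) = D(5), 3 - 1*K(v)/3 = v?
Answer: I*√11 ≈ 3.3166*I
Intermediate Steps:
K(v) = 9 - 3*v
Z(k, c) = 5
G(a) = -4*a/(12 + a) (G(a) = -2*(a + a)/(a + 12) = -2*2*a/(12 + a) = -4*a/(12 + a))
√(G(-16) + A(Z(-3, K(0)))) = √(-4*(-16)/(12 - 16) + 5) = √(-4*(-16)/(-4) + 5) = √(-4*(-16)*(-¼) + 5) = √(-16 + 5) = √(-11) = I*√11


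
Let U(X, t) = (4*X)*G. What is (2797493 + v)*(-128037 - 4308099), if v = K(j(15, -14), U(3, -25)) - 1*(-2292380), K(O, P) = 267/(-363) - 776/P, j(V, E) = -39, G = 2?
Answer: -2732085880479240/121 ≈ -2.2579e+13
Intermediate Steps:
U(X, t) = 8*X (U(X, t) = (4*X)*2 = 8*X)
K(O, P) = -89/121 - 776/P (K(O, P) = 267*(-1/363) - 776/P = -89/121 - 776/P)
v = 832121936/363 (v = (-89/121 - 776/(8*3)) - 1*(-2292380) = (-89/121 - 776/24) + 2292380 = (-89/121 - 776*1/24) + 2292380 = (-89/121 - 97/3) + 2292380 = -12004/363 + 2292380 = 832121936/363 ≈ 2.2923e+6)
(2797493 + v)*(-128037 - 4308099) = (2797493 + 832121936/363)*(-128037 - 4308099) = (1847611895/363)*(-4436136) = -2732085880479240/121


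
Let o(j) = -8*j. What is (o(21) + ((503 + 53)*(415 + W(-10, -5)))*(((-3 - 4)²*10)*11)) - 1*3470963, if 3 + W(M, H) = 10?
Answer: 1261195349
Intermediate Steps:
W(M, H) = 7 (W(M, H) = -3 + 10 = 7)
(o(21) + ((503 + 53)*(415 + W(-10, -5)))*(((-3 - 4)²*10)*11)) - 1*3470963 = (-8*21 + ((503 + 53)*(415 + 7))*(((-3 - 4)²*10)*11)) - 1*3470963 = (-168 + (556*422)*(((-7)²*10)*11)) - 3470963 = (-168 + 234632*((49*10)*11)) - 3470963 = (-168 + 234632*(490*11)) - 3470963 = (-168 + 234632*5390) - 3470963 = (-168 + 1264666480) - 3470963 = 1264666312 - 3470963 = 1261195349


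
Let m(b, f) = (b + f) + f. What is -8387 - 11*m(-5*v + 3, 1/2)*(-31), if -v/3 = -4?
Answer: -27483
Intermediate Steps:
v = 12 (v = -3*(-4) = 12)
m(b, f) = b + 2*f
-8387 - 11*m(-5*v + 3, 1/2)*(-31) = -8387 - 11*((-5*12 + 3) + 2*(1/2))*(-31) = -8387 - 11*((-60 + 3) + 2*(1*(½)))*(-31) = -8387 - 11*(-57 + 2*(½))*(-31) = -8387 - 11*(-57 + 1)*(-31) = -8387 - 11*(-56)*(-31) = -8387 + 616*(-31) = -8387 - 19096 = -27483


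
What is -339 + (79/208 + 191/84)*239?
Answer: 1289497/4368 ≈ 295.21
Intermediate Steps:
-339 + (79/208 + 191/84)*239 = -339 + (11591/4368)*239 = -339 + 2770249/4368 = 1289497/4368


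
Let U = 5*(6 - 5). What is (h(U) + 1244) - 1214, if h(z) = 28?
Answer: 58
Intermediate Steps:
U = 5 (U = 5*1 = 5)
(h(U) + 1244) - 1214 = (28 + 1244) - 1214 = 1272 - 1214 = 58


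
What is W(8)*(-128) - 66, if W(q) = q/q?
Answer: -194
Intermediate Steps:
W(q) = 1
W(8)*(-128) - 66 = 1*(-128) - 66 = -128 - 66 = -194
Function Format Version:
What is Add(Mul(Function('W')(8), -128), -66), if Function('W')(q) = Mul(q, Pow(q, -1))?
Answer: -194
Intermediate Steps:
Function('W')(q) = 1
Add(Mul(Function('W')(8), -128), -66) = Add(Mul(1, -128), -66) = Add(-128, -66) = -194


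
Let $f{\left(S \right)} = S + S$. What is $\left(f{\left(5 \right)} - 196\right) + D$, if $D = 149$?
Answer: $-37$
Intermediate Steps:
$f{\left(S \right)} = 2 S$
$\left(f{\left(5 \right)} - 196\right) + D = \left(2 \cdot 5 - 196\right) + 149 = \left(10 - 196\right) + 149 = -186 + 149 = -37$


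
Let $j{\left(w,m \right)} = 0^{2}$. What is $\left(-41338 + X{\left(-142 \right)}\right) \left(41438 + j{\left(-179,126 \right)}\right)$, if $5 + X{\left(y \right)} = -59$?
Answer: $-1715616076$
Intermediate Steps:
$X{\left(y \right)} = -64$ ($X{\left(y \right)} = -5 - 59 = -64$)
$j{\left(w,m \right)} = 0$
$\left(-41338 + X{\left(-142 \right)}\right) \left(41438 + j{\left(-179,126 \right)}\right) = \left(-41338 - 64\right) \left(41438 + 0\right) = \left(-41402\right) 41438 = -1715616076$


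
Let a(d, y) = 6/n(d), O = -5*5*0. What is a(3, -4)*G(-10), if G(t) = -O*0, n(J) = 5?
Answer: 0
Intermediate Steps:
O = 0 (O = -25*0 = 0)
a(d, y) = 6/5
G(t) = 0 (G(t) = -1*0*0 = 0*0 = 0)
a(3, -4)*G(-10) = (6/5)*0 = 0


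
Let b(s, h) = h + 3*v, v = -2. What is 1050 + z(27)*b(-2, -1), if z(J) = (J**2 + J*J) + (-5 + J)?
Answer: -9310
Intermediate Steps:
b(s, h) = -6 + h (b(s, h) = h + 3*(-2) = h - 6 = -6 + h)
z(J) = -5 + J + 2*J**2 (z(J) = (J**2 + J**2) + (-5 + J) = 2*J**2 + (-5 + J) = -5 + J + 2*J**2)
1050 + z(27)*b(-2, -1) = 1050 + (-5 + 27 + 2*27**2)*(-6 - 1) = 1050 + (-5 + 27 + 2*729)*(-7) = 1050 + (-5 + 27 + 1458)*(-7) = 1050 + 1480*(-7) = 1050 - 10360 = -9310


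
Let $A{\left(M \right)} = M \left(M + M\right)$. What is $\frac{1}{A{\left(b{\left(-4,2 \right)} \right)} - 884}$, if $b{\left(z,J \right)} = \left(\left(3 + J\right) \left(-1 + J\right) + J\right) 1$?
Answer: $- \frac{1}{786} \approx -0.0012723$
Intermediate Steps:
$b{\left(z,J \right)} = J + \left(-1 + J\right) \left(3 + J\right)$ ($b{\left(z,J \right)} = \left(\left(-1 + J\right) \left(3 + J\right) + J\right) 1 = \left(J + \left(-1 + J\right) \left(3 + J\right)\right) 1 = J + \left(-1 + J\right) \left(3 + J\right)$)
$A{\left(M \right)} = 2 M^{2}$ ($A{\left(M \right)} = M 2 M = 2 M^{2}$)
$\frac{1}{A{\left(b{\left(-4,2 \right)} \right)} - 884} = \frac{1}{2 \left(-3 + 2^{2} + 3 \cdot 2\right)^{2} - 884} = \frac{1}{2 \left(-3 + 4 + 6\right)^{2} - 884} = \frac{1}{2 \cdot 7^{2} - 884} = \frac{1}{2 \cdot 49 - 884} = \frac{1}{98 - 884} = \frac{1}{-786} = - \frac{1}{786}$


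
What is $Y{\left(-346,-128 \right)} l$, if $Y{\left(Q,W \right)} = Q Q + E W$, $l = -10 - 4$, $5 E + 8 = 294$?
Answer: $- \frac{7867608}{5} \approx -1.5735 \cdot 10^{6}$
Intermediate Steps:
$E = \frac{286}{5}$ ($E = - \frac{8}{5} + \frac{1}{5} \cdot 294 = - \frac{8}{5} + \frac{294}{5} = \frac{286}{5} \approx 57.2$)
$l = -14$ ($l = -10 - 4 = -14$)
$Y{\left(Q,W \right)} = Q^{2} + \frac{286 W}{5}$ ($Y{\left(Q,W \right)} = Q Q + \frac{286 W}{5} = Q^{2} + \frac{286 W}{5}$)
$Y{\left(-346,-128 \right)} l = \left(\left(-346\right)^{2} + \frac{286}{5} \left(-128\right)\right) \left(-14\right) = \left(119716 - \frac{36608}{5}\right) \left(-14\right) = \frac{561972}{5} \left(-14\right) = - \frac{7867608}{5}$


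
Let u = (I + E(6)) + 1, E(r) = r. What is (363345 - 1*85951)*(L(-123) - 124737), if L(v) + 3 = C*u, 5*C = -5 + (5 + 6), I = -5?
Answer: -173007309072/5 ≈ -3.4601e+10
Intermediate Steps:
C = 6/5 (C = (-5 + (5 + 6))/5 = (-5 + 11)/5 = (1/5)*6 = 6/5 ≈ 1.2000)
u = 2 (u = (-5 + 6) + 1 = 1 + 1 = 2)
L(v) = -3/5 (L(v) = -3 + (6/5)*2 = -3 + 12/5 = -3/5)
(363345 - 1*85951)*(L(-123) - 124737) = (363345 - 1*85951)*(-3/5 - 124737) = (363345 - 85951)*(-623688/5) = 277394*(-623688/5) = -173007309072/5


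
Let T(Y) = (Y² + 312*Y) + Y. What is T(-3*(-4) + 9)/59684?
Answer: 3507/29842 ≈ 0.11752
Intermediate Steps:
T(Y) = Y² + 313*Y
T(-3*(-4) + 9)/59684 = ((-3*(-4) + 9)*(313 + (-3*(-4) + 9)))/59684 = ((12 + 9)*(313 + (12 + 9)))*(1/59684) = (21*(313 + 21))*(1/59684) = (21*334)*(1/59684) = 7014*(1/59684) = 3507/29842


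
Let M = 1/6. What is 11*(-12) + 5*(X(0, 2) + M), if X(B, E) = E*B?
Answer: -787/6 ≈ -131.17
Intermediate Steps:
M = ⅙ ≈ 0.16667
X(B, E) = B*E
11*(-12) + 5*(X(0, 2) + M) = 11*(-12) + 5*(0*2 + ⅙) = -132 + 5*(0 + ⅙) = -132 + 5*(⅙) = -132 + ⅚ = -787/6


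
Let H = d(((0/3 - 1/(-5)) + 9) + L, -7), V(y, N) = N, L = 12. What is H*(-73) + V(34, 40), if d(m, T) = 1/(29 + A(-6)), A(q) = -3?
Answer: 967/26 ≈ 37.192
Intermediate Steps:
d(m, T) = 1/26 (d(m, T) = 1/(29 - 3) = 1/26)
H = 1/26 ≈ 0.038462
H*(-73) + V(34, 40) = (1/26)*(-73) + 40 = -73/26 + 40 = 967/26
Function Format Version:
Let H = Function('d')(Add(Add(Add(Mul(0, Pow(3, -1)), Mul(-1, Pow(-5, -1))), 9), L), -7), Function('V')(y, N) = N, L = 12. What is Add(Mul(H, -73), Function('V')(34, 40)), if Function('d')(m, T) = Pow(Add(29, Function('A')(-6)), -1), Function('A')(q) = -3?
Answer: Rational(967, 26) ≈ 37.192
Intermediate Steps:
Function('d')(m, T) = Rational(1, 26) (Function('d')(m, T) = Pow(Add(29, -3), -1) = Pow(26, -1) = Rational(1, 26))
H = Rational(1, 26) ≈ 0.038462
Add(Mul(H, -73), Function('V')(34, 40)) = Add(Mul(Rational(1, 26), -73), 40) = Add(Rational(-73, 26), 40) = Rational(967, 26)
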